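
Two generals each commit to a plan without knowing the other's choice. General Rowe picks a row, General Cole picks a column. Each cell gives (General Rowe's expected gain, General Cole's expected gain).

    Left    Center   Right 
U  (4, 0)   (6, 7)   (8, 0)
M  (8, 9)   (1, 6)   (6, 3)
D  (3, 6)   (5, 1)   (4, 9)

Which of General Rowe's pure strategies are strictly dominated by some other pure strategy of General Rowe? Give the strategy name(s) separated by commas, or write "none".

D

U: no other strategy beats it everywhere (M at Center (6>1); D at Left (4>3)).
M is not dominated — it holds its own against U at Left (8>4); D at Left (8>3).
D: dominated, since U does at least as well everywhere (Left: 4>3, Center: 6>5, Right: 8>4).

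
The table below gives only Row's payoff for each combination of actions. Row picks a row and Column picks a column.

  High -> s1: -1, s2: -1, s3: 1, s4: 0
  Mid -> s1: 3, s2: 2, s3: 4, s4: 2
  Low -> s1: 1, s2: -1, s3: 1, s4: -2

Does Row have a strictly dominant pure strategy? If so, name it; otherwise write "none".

Mid vs High: s1: 3>-1, s2: 2>-1, s3: 4>1, s4: 2>0.
Mid vs Low: s1: 3>1, s2: 2>-1, s3: 4>1, s4: 2>-2.
Mid strictly beats every other strategy against every opponent action, so it is strictly dominant.

Mid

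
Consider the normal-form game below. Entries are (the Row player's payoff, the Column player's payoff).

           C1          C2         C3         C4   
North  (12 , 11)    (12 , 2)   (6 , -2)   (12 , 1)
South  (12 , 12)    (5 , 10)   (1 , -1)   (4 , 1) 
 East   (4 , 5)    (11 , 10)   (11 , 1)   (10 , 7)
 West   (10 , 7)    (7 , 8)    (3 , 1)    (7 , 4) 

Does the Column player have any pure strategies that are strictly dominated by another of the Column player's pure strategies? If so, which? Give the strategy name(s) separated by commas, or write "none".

C1 is not dominated — it holds its own against C2 at North (11>2); C3 at North (11>-2); C4 at North (11>1).
Nothing dominates C2: C1 at East (10>5); C3 at North (2>-2); C4 at North (2>1).
C1 strictly dominates C3 — North: 11>-2, South: 12>-1, East: 5>1, West: 7>1.
C4 is strictly dominated by C2 (North: 2>1, South: 10>1, East: 10>7, West: 8>4).

C3, C4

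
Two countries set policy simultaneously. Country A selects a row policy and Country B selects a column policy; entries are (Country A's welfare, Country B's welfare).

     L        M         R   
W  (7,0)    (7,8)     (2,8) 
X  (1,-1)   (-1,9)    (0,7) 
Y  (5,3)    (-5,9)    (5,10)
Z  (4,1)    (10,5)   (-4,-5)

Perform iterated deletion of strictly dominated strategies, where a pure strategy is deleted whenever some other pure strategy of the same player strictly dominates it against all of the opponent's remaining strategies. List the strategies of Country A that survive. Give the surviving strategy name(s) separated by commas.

W, Y, Z

Country A's strategy X is strictly dominated by W (L: 7>1, M: 7>-1, R: 2>0) and is removed.
For Country B, M strictly dominates L on the remaining rows (W: 8>0, Y: 9>3, Z: 5>1); eliminate L.
Among the remaining strategies, none is strictly dominated by another pure strategy of the same player, so the elimination stops.
Surviving strategies — Country A: {W, Y, Z}; Country B: {M, R}.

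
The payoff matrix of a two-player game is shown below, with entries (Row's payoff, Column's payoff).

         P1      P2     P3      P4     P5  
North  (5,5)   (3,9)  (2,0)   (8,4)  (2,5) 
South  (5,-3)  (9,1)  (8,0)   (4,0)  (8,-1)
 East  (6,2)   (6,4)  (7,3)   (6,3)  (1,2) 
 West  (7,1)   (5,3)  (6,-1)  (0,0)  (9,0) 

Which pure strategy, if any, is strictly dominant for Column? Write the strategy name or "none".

P2 vs P1: North: 9>5, South: 1>-3, East: 4>2, West: 3>1.
P2 vs P3: North: 9>0, South: 1>0, East: 4>3, West: 3>-1.
P2 vs P4: North: 9>4, South: 1>0, East: 4>3, West: 3>0.
P2 vs P5: North: 9>5, South: 1>-1, East: 4>2, West: 3>0.
P2 strictly beats every other strategy against every opponent action, so it is strictly dominant.

P2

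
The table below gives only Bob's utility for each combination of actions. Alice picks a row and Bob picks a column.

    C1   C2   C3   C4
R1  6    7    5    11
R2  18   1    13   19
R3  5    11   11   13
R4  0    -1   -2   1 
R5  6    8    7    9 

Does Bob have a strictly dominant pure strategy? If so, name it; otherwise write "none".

C4 vs C1: R1: 11>6, R2: 19>18, R3: 13>5, R4: 1>0, R5: 9>6.
C4 vs C2: R1: 11>7, R2: 19>1, R3: 13>11, R4: 1>-1, R5: 9>8.
C4 vs C3: R1: 11>5, R2: 19>13, R3: 13>11, R4: 1>-2, R5: 9>7.
C4 strictly beats every other strategy against every opponent action, so it is strictly dominant.

C4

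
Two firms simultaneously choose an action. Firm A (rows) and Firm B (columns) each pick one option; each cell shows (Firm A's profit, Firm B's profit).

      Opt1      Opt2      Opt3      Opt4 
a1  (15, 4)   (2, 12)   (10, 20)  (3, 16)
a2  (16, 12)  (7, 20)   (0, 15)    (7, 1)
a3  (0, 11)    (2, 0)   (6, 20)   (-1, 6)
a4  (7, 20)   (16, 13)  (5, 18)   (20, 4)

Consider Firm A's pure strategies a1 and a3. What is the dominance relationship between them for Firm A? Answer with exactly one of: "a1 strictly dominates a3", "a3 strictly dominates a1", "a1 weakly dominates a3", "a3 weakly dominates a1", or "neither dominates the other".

a1 weakly dominates a3

a1's payoffs vs a3's, by Firm B's action — Opt1: 15>0, Opt2: 2=2, Opt3: 10>6, Opt4: 3>-1.
a1 is at least as good everywhere and strictly better somewhere (tied only at Opt2), so a1 weakly but not strictly dominates a3.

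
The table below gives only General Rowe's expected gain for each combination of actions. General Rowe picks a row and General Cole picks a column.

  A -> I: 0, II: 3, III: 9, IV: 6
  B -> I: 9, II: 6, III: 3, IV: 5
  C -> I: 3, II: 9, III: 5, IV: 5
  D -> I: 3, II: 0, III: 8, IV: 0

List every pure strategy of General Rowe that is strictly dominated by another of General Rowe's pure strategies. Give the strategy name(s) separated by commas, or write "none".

none

Nothing dominates A: B at III (9>3); C at III (9>5); D at II (3>0).
B is not dominated — it holds its own against A at I (9>0); C at I (9>3); D at I (9>3).
C is not dominated — it holds its own against A at I (3>0); B at II (9>6); D at I (3=3).
D is not dominated — it holds its own against A at I (3>0); B at III (8>3); C at I (3=3).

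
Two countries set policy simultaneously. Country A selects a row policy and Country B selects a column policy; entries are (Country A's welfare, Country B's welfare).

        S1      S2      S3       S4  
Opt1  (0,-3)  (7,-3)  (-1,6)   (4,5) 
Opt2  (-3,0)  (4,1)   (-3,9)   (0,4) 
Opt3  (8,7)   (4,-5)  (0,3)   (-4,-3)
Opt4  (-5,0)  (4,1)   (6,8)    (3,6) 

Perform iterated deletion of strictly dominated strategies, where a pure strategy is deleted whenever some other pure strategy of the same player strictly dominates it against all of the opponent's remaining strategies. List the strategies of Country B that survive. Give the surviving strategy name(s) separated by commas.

S1, S3

For Country A, Opt1 strictly dominates Opt2 on the remaining columns (S1: 0>-3, S2: 7>4, S3: -1>-3, S4: 4>0); eliminate Opt2.
For Country B, S3 strictly dominates S2 on the remaining rows (Opt1: 6>-3, Opt3: 3>-5, Opt4: 8>1); eliminate S2.
Column S4 is eliminated: S3 beats it against every remaining row (Opt1: 6>5, Opt3: 3>-3, Opt4: 8>6).
For Country A, Opt3 strictly dominates Opt1 on the remaining columns (S1: 8>0, S3: 0>-1); eliminate Opt1.
Among the remaining strategies, none is strictly dominated by another pure strategy of the same player, so the elimination stops.
Surviving strategies — Country A: {Opt3, Opt4}; Country B: {S1, S3}.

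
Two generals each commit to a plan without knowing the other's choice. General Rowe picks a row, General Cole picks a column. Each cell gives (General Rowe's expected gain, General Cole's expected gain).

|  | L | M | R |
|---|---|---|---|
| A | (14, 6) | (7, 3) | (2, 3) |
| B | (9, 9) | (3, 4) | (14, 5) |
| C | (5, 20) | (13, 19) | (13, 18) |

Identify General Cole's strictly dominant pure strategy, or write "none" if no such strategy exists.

L

L vs M: A: 6>3, B: 9>4, C: 20>19.
L vs R: A: 6>3, B: 9>5, C: 20>18.
L strictly beats every other strategy against every opponent action, so it is strictly dominant.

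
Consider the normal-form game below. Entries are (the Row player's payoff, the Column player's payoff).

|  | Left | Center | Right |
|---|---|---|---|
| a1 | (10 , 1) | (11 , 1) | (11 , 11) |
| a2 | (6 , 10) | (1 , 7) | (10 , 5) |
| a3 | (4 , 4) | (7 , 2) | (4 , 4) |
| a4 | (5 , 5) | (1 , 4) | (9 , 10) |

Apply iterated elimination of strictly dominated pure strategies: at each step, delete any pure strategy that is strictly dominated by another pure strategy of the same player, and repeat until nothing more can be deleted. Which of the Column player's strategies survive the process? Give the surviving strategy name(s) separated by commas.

Right

The Row player's strategy a2 is strictly dominated by a1 (Left: 10>6, Center: 11>1, Right: 11>10) and is removed.
Row a3 is eliminated: a1 beats it against every remaining column (Left: 10>4, Center: 11>7, Right: 11>4).
For the Row player, a1 strictly dominates a4 on the remaining columns (Left: 10>5, Center: 11>1, Right: 11>9); eliminate a4.
For the Column player, Right strictly dominates Left on the remaining rows (a1: 11>1); eliminate Left.
For the Column player, Right strictly dominates Center on the remaining rows (a1: 11>1); eliminate Center.
Among the remaining strategies, none is strictly dominated by another pure strategy of the same player, so the elimination stops.
Surviving strategies — the Row player: {a1}; the Column player: {Right}.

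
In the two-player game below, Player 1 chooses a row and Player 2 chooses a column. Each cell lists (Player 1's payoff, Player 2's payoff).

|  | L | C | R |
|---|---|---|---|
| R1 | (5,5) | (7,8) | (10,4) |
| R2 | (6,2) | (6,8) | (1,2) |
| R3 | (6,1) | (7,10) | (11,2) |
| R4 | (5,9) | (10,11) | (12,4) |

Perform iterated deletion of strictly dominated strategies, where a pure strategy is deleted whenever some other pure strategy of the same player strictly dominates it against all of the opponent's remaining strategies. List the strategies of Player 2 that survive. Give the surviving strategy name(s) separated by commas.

For Player 2, C strictly dominates L on the remaining rows (R1: 8>5, R2: 8>2, R3: 10>1, R4: 11>9); eliminate L.
Player 1's strategy R1 is strictly dominated by R4 (C: 10>7, R: 12>10) and is removed.
Player 1's strategy R2 is strictly dominated by R3 (C: 7>6, R: 11>1) and is removed.
Player 1's strategy R3 is strictly dominated by R4 (C: 10>7, R: 12>11) and is removed.
Player 2's strategy R is strictly dominated by C (R4: 11>4) and is removed.
Among the remaining strategies, none is strictly dominated by another pure strategy of the same player, so the elimination stops.
Surviving strategies — Player 1: {R4}; Player 2: {C}.

C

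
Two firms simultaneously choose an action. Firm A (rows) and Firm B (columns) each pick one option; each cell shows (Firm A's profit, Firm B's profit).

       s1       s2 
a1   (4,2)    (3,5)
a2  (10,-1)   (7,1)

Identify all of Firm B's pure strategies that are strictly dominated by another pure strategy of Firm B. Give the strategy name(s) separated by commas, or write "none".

s1

s1 is strictly dominated by s2 (a1: 5>2, a2: 1>-1).
s2: no other strategy beats it everywhere (s1 at a1 (5>2)).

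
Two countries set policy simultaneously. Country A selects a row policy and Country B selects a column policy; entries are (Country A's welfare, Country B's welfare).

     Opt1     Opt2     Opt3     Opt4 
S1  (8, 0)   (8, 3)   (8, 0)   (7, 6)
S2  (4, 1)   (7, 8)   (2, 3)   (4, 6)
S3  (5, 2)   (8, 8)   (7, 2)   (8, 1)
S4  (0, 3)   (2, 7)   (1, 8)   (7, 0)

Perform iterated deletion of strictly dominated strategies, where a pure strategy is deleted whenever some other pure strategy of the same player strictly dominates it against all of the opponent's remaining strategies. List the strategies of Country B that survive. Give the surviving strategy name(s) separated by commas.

Opt2, Opt4

For Country A, S1 strictly dominates S2 on the remaining columns (Opt1: 8>4, Opt2: 8>7, Opt3: 8>2, Opt4: 7>4); eliminate S2.
Country A's strategy S4 is strictly dominated by S3 (Opt1: 5>0, Opt2: 8>2, Opt3: 7>1, Opt4: 8>7) and is removed.
For Country B, Opt2 strictly dominates Opt1 on the remaining rows (S1: 3>0, S3: 8>2); eliminate Opt1.
Column Opt3 is eliminated: Opt2 beats it against every remaining row (S1: 3>0, S3: 8>2).
Among the remaining strategies, none is strictly dominated by another pure strategy of the same player, so the elimination stops.
Surviving strategies — Country A: {S1, S3}; Country B: {Opt2, Opt4}.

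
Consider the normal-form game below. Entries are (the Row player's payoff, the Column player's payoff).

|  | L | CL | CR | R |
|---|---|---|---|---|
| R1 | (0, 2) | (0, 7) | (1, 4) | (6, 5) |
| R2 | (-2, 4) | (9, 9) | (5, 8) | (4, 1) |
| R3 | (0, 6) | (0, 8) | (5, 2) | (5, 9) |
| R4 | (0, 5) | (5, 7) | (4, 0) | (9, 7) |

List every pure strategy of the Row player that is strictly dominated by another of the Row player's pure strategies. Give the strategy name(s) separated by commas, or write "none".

R1: no other strategy beats it everywhere (R2 at L (0>-2); R3 at L (0=0); R4 at L (0=0)).
R2 is not dominated — it holds its own against R1 at CL (9>0); R3 at CL (9>0); R4 at CL (9>5).
R3 is not dominated — it holds its own against R1 at L (0=0); R2 at L (0>-2); R4 at L (0=0).
Nothing dominates R4: R1 at L (0=0); R2 at L (0>-2); R3 at L (0=0).

none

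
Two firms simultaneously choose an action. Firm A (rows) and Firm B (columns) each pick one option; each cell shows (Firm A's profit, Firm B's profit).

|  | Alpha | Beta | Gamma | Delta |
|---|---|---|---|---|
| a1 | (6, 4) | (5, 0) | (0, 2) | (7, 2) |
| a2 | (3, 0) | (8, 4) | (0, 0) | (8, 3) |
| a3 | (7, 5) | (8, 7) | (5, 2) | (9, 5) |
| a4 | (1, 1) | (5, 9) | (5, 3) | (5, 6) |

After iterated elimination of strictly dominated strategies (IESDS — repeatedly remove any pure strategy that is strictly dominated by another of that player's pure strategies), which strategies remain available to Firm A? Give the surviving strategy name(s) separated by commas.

For Firm A, a3 strictly dominates a1 on the remaining columns (Alpha: 7>6, Beta: 8>5, Gamma: 5>0, Delta: 9>7); eliminate a1.
For Firm B, Beta strictly dominates Alpha on the remaining rows (a2: 4>0, a3: 7>5, a4: 9>1); eliminate Alpha.
For Firm B, Beta strictly dominates Gamma on the remaining rows (a2: 4>0, a3: 7>2, a4: 9>3); eliminate Gamma.
For Firm A, a2 strictly dominates a4 on the remaining columns (Beta: 8>5, Delta: 8>5); eliminate a4.
Firm B's strategy Delta is strictly dominated by Beta (a2: 4>3, a3: 7>5) and is removed.
Among the remaining strategies, none is strictly dominated by another pure strategy of the same player, so the elimination stops.
Surviving strategies — Firm A: {a2, a3}; Firm B: {Beta}.

a2, a3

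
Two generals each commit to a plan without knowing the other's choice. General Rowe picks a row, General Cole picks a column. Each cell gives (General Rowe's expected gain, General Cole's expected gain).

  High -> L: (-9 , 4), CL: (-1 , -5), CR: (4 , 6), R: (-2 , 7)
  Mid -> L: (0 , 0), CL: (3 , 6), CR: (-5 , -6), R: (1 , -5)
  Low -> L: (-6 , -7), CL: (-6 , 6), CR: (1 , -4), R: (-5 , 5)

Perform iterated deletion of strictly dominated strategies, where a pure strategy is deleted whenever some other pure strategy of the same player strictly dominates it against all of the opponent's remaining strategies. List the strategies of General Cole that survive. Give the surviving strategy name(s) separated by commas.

CL

General Cole's strategy CR is strictly dominated by R (High: 7>6, Mid: -5>-6, Low: 5>-4) and is removed.
Row High is eliminated: Mid beats it against every remaining column (L: 0>-9, CL: 3>-1, R: 1>-2).
Row Low is eliminated: Mid beats it against every remaining column (L: 0>-6, CL: 3>-6, R: 1>-5).
General Cole's strategy L is strictly dominated by CL (Mid: 6>0) and is removed.
Column R is eliminated: CL beats it against every remaining row (Mid: 6>-5).
Among the remaining strategies, none is strictly dominated by another pure strategy of the same player, so the elimination stops.
Surviving strategies — General Rowe: {Mid}; General Cole: {CL}.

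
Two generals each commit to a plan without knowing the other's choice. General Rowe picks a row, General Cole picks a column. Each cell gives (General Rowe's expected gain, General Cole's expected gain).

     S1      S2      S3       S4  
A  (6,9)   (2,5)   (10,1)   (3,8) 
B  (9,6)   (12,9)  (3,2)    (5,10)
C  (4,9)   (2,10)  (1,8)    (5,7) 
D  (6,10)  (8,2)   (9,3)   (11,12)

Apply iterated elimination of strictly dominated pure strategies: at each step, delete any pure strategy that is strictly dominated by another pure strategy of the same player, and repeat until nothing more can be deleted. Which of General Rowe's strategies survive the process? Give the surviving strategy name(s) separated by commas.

D

For General Rowe, D strictly dominates C on the remaining columns (S1: 6>4, S2: 8>2, S3: 9>1, S4: 11>5); eliminate C.
General Cole's strategy S2 is strictly dominated by S4 (A: 8>5, B: 10>9, D: 12>2) and is removed.
General Cole's strategy S3 is strictly dominated by S1 (A: 9>1, B: 6>2, D: 10>3) and is removed.
General Rowe's strategy A is strictly dominated by B (S1: 9>6, S4: 5>3) and is removed.
General Cole's strategy S1 is strictly dominated by S4 (B: 10>6, D: 12>10) and is removed.
Row B is eliminated: D beats it against every remaining column (S4: 11>5).
Among the remaining strategies, none is strictly dominated by another pure strategy of the same player, so the elimination stops.
Surviving strategies — General Rowe: {D}; General Cole: {S4}.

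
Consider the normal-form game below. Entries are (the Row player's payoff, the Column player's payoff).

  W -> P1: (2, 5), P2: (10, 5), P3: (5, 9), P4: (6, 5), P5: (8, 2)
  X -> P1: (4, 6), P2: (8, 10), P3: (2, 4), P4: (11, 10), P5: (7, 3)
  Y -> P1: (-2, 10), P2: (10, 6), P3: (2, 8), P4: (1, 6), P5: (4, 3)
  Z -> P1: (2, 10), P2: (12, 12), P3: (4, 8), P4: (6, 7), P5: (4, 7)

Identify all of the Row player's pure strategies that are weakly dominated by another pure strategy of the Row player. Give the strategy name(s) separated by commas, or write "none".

Y

W: no other strategy beats it everywhere (X at P2 (10>8); Y at P1 (2>-2); Z at P3 (5>4)).
X: no other strategy beats it everywhere (W at P1 (4>2); Y at P1 (4>-2); Z at P1 (4>2)).
Y: dominated, since W does at least as well everywhere (P1: 2>-2, P2: 10=10, P3: 5>2, P4: 6>1, P5: 8>4).
Z is not dominated — it holds its own against W at P2 (12>10); X at P2 (12>8); Y at P1 (2>-2).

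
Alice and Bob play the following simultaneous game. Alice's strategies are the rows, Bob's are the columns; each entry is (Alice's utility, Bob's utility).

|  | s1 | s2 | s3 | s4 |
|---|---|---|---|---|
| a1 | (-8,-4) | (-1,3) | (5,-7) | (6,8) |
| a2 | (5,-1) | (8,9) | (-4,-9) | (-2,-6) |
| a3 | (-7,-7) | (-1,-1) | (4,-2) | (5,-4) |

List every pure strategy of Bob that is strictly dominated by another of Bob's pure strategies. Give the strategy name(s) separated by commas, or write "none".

s1, s3

s2 strictly dominates s1 — a1: 3>-4, a2: 9>-1, a3: -1>-7.
s2: no other strategy beats it everywhere (s1 at a1 (3>-4); s3 at a1 (3>-7); s4 at a2 (9>-6)).
s3: dominated, since s2 does at least as well everywhere (a1: 3>-7, a2: 9>-9, a3: -1>-2).
Nothing dominates s4: s1 at a1 (8>-4); s2 at a1 (8>3); s3 at a1 (8>-7).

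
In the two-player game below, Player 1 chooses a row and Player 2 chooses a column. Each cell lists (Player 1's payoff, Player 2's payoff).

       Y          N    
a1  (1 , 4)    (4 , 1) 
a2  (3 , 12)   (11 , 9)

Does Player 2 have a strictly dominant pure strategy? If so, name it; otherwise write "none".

Y

Y vs N: a1: 4>1, a2: 12>9.
Y strictly beats every other strategy against every opponent action, so it is strictly dominant.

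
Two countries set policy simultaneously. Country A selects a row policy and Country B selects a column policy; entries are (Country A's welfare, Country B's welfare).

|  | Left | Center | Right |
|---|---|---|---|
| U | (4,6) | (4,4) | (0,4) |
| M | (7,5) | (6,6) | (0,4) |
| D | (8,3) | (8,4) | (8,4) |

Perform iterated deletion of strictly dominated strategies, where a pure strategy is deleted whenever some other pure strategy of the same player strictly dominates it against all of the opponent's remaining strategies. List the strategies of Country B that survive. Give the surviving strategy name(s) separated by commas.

For Country A, D strictly dominates U on the remaining columns (Left: 8>4, Center: 8>4, Right: 8>0); eliminate U.
Country A's strategy M is strictly dominated by D (Left: 8>7, Center: 8>6, Right: 8>0) and is removed.
For Country B, Center strictly dominates Left on the remaining rows (D: 4>3); eliminate Left.
Among the remaining strategies, none is strictly dominated by another pure strategy of the same player, so the elimination stops.
Surviving strategies — Country A: {D}; Country B: {Center, Right}.

Center, Right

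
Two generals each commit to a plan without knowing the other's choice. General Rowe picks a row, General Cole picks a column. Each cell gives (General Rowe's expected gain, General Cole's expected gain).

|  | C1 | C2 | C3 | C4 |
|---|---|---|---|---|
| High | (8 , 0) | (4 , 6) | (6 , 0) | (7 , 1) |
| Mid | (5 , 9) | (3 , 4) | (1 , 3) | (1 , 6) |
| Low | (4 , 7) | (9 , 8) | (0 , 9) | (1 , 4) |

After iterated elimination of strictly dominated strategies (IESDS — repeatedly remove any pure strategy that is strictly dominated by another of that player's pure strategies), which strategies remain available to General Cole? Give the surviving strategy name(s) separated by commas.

C2, C3

General Rowe's strategy Mid is strictly dominated by High (C1: 8>5, C2: 4>3, C3: 6>1, C4: 7>1) and is removed.
General Cole's strategy C1 is strictly dominated by C2 (High: 6>0, Low: 8>7) and is removed.
For General Cole, C2 strictly dominates C4 on the remaining rows (High: 6>1, Low: 8>4); eliminate C4.
Among the remaining strategies, none is strictly dominated by another pure strategy of the same player, so the elimination stops.
Surviving strategies — General Rowe: {High, Low}; General Cole: {C2, C3}.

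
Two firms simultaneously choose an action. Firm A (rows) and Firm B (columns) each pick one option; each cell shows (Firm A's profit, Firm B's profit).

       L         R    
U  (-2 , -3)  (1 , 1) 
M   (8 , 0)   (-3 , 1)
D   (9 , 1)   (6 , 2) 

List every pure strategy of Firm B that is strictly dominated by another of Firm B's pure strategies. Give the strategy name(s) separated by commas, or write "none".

L

L: dominated, since R does at least as well everywhere (U: 1>-3, M: 1>0, D: 2>1).
R is not dominated — it holds its own against L at U (1>-3).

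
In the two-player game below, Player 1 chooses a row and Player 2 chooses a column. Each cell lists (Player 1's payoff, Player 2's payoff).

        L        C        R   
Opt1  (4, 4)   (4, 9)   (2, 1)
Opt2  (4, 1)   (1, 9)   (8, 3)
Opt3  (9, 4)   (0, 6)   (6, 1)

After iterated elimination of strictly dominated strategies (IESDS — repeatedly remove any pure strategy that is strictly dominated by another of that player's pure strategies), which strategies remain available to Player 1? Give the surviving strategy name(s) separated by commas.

Player 2's strategy L is strictly dominated by C (Opt1: 9>4, Opt2: 9>1, Opt3: 6>4) and is removed.
Player 1's strategy Opt3 is strictly dominated by Opt2 (C: 1>0, R: 8>6) and is removed.
For Player 2, C strictly dominates R on the remaining rows (Opt1: 9>1, Opt2: 9>3); eliminate R.
For Player 1, Opt1 strictly dominates Opt2 on the remaining columns (C: 4>1); eliminate Opt2.
Among the remaining strategies, none is strictly dominated by another pure strategy of the same player, so the elimination stops.
Surviving strategies — Player 1: {Opt1}; Player 2: {C}.

Opt1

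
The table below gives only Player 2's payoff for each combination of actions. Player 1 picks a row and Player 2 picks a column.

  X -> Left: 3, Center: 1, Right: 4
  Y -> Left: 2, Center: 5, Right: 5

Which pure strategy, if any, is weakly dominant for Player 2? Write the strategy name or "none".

Right vs Left: X: 4>3, Y: 5>2.
Right vs Center: X: 4>1, Y: 5=5.
Right is at least as good as every other strategy against every opponent action, so it is weakly dominant.

Right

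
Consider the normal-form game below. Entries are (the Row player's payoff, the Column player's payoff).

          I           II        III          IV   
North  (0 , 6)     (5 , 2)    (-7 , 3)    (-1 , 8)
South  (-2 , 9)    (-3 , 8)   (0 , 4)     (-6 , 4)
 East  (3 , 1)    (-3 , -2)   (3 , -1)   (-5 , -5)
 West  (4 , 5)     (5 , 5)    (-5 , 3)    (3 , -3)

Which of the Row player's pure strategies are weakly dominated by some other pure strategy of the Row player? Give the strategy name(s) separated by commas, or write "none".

North, South

West weakly dominates North — I: 4>0, II: 5=5, III: -5>-7, IV: 3>-1.
South is weakly dominated by East (I: 3>-2, II: -3=-3, III: 3>0, IV: -5>-6).
East is not dominated — it holds its own against North at I (3>0); South at I (3>-2); West at III (3>-5).
West is not dominated — it holds its own against North at I (4>0); South at I (4>-2); East at I (4>3).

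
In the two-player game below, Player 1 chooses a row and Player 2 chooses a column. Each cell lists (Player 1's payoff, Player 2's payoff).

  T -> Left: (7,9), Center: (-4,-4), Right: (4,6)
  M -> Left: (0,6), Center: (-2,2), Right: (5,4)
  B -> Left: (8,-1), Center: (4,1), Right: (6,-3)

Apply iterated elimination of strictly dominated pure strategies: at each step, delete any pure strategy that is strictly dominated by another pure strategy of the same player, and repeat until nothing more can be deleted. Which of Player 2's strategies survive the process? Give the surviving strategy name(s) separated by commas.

Center

Row T is eliminated: B beats it against every remaining column (Left: 8>7, Center: 4>-4, Right: 6>4).
Player 1's strategy M is strictly dominated by B (Left: 8>0, Center: 4>-2, Right: 6>5) and is removed.
Player 2's strategy Left is strictly dominated by Center (B: 1>-1) and is removed.
For Player 2, Center strictly dominates Right on the remaining rows (B: 1>-3); eliminate Right.
Among the remaining strategies, none is strictly dominated by another pure strategy of the same player, so the elimination stops.
Surviving strategies — Player 1: {B}; Player 2: {Center}.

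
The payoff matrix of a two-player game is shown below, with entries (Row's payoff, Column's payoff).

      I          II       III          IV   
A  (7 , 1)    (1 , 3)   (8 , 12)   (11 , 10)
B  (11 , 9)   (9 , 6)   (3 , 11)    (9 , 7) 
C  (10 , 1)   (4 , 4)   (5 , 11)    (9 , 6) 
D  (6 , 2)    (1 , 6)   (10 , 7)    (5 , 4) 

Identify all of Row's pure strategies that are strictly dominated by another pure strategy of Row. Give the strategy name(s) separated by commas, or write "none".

Nothing dominates A: B at III (8>3); C at III (8>5); D at I (7>6).
B is not dominated — it holds its own against A at I (11>7); C at I (11>10); D at I (11>6).
Nothing dominates C: A at I (10>7); B at III (5>3); D at I (10>6).
D: no other strategy beats it everywhere (A at II (1=1); B at III (10>3); C at III (10>5)).

none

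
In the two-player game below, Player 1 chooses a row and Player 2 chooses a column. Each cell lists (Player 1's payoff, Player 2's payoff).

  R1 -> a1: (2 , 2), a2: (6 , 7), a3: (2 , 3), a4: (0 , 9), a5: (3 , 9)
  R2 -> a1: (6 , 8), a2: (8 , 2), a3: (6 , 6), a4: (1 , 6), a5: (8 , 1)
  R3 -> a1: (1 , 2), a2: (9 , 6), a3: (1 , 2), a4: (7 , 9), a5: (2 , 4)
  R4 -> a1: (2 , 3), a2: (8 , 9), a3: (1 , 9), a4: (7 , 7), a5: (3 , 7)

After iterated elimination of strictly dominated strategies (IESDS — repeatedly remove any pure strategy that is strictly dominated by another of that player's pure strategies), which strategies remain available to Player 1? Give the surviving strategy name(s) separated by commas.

R2, R3, R4

Row R1 is eliminated: R2 beats it against every remaining column (a1: 6>2, a2: 8>6, a3: 6>2, a4: 1>0, a5: 8>3).
Player 2's strategy a5 is strictly dominated by a2 (R2: 2>1, R3: 6>4, R4: 9>7) and is removed.
Among the remaining strategies, none is strictly dominated by another pure strategy of the same player, so the elimination stops.
Surviving strategies — Player 1: {R2, R3, R4}; Player 2: {a1, a2, a3, a4}.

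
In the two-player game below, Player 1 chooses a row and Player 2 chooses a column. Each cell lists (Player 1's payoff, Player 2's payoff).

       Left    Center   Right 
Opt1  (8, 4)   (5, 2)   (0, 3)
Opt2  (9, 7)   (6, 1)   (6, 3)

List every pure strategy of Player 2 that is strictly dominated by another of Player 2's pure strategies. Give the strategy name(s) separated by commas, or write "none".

Center, Right

Left is not dominated — it holds its own against Center at Opt1 (4>2); Right at Opt1 (4>3).
Center: dominated, since Left does at least as well everywhere (Opt1: 4>2, Opt2: 7>1).
Right is strictly dominated by Left (Opt1: 4>3, Opt2: 7>3).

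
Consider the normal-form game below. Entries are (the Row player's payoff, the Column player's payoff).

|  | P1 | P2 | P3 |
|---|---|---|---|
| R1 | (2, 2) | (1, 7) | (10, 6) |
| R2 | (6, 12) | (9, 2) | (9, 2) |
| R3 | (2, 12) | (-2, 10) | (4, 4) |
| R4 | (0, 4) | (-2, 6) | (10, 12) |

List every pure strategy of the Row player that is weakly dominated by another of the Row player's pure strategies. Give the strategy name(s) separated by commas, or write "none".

R3, R4

Nothing dominates R1: R2 at P3 (10>9); R3 at P2 (1>-2); R4 at P1 (2>0).
R2: no other strategy beats it everywhere (R1 at P1 (6>2); R3 at P1 (6>2); R4 at P1 (6>0)).
R3: dominated, since R1 does at least as well everywhere (P1: 2=2, P2: 1>-2, P3: 10>4).
R4 is weakly dominated by R1 (P1: 2>0, P2: 1>-2, P3: 10=10).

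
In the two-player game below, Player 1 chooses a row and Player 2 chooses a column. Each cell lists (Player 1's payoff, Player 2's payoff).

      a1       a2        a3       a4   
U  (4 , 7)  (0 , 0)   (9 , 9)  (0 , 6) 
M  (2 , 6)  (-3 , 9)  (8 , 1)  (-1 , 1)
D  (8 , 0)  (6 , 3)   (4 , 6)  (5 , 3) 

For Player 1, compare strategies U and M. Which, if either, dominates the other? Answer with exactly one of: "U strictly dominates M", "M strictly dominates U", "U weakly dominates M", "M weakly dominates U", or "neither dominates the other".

U's payoffs vs M's, by Player 2's action — a1: 4>2, a2: 0>-3, a3: 9>8, a4: 0>-1.
U gives a strictly higher payoff against every action of Player 2, so U strictly dominates M.

U strictly dominates M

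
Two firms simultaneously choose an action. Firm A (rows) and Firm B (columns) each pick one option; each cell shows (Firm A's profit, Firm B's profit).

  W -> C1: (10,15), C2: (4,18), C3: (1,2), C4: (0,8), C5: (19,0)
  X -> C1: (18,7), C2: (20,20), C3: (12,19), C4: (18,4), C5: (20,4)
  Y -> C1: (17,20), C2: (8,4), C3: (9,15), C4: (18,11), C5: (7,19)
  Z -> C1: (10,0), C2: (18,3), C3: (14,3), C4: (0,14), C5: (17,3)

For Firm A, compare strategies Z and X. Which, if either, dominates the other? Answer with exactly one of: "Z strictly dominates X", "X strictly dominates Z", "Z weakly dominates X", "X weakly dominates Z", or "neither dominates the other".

neither dominates the other

Z's payoffs vs X's, by Firm B's action — C1: 10<18, C2: 18<20, C3: 14>12, C4: 0<18, C5: 17<20.
Z does better at C3 but worse at C1, C2, C4, C5; neither strategy dominates the other.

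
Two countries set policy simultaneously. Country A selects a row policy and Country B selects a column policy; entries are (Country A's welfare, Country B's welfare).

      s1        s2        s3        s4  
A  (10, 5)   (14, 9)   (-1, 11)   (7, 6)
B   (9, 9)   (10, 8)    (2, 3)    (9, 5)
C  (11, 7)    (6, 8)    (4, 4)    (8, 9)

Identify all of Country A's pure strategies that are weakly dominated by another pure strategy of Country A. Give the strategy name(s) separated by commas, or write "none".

A is not dominated — it holds its own against B at s1 (10>9); C at s2 (14>6).
Nothing dominates B: A at s3 (2>-1); C at s2 (10>6).
C is not dominated — it holds its own against A at s1 (11>10); B at s1 (11>9).

none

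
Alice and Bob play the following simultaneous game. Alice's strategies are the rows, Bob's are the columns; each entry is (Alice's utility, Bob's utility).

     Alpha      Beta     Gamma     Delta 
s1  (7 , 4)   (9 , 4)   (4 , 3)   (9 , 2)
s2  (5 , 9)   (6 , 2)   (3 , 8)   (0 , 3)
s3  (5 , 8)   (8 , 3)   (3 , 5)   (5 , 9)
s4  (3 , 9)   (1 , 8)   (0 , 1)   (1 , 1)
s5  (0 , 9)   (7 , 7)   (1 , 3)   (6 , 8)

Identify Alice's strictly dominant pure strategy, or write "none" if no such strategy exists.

s1

s1 vs s2: Alpha: 7>5, Beta: 9>6, Gamma: 4>3, Delta: 9>0.
s1 vs s3: Alpha: 7>5, Beta: 9>8, Gamma: 4>3, Delta: 9>5.
s1 vs s4: Alpha: 7>3, Beta: 9>1, Gamma: 4>0, Delta: 9>1.
s1 vs s5: Alpha: 7>0, Beta: 9>7, Gamma: 4>1, Delta: 9>6.
s1 strictly beats every other strategy against every opponent action, so it is strictly dominant.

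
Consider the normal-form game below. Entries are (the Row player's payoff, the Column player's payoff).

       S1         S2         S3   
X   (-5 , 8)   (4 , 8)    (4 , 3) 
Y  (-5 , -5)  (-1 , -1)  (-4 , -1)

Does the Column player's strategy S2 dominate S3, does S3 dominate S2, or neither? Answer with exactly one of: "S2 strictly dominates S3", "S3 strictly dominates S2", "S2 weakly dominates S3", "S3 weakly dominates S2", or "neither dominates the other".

S2 weakly dominates S3

Compare S2 to S3 across each choice by the Row player: X: 8>3, Y: -1=-1.
S2 is at least as good everywhere and strictly better somewhere (tied only at Y), so S2 weakly but not strictly dominates S3.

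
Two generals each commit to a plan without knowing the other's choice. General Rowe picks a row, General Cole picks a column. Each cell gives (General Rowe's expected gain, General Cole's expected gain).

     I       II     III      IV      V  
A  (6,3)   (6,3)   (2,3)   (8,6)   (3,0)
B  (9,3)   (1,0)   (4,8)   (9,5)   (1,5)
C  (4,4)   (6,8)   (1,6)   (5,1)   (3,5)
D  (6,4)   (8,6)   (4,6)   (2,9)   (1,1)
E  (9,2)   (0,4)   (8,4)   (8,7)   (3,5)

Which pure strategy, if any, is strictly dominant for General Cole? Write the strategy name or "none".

I fails to dominate II at A (3=3).
II fails to dominate I at A (3=3).
III fails to dominate I at A (3=3).
IV fails to dominate I at C (1<4).
V fails to dominate I at A (0<3).
No single strategy dominates all the others.

none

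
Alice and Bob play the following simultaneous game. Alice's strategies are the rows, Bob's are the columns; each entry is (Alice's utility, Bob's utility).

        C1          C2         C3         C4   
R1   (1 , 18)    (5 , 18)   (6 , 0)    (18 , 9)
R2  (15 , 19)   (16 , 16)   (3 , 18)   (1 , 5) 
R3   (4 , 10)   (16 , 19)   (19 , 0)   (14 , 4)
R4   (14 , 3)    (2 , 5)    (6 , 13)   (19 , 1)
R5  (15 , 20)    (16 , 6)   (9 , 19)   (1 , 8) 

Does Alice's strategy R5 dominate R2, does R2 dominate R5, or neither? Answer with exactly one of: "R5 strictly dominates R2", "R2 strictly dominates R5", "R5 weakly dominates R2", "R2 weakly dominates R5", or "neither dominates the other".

Compare R5 to R2 across each choice by Bob: C1: 15=15, C2: 16=16, C3: 9>3, C4: 1=1.
R5 is at least as good everywhere and strictly better somewhere (tied only at C1, C2, C4), so R5 weakly but not strictly dominates R2.

R5 weakly dominates R2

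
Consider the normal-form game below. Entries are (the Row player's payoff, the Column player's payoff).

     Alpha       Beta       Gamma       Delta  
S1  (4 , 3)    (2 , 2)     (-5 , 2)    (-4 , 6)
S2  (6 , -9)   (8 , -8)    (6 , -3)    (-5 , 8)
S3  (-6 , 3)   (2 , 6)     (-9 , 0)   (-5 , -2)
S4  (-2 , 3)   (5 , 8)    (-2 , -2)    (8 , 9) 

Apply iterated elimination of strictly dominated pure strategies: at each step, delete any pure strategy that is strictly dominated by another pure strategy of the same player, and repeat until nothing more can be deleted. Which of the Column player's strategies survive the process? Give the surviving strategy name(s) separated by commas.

For the Row player, S4 strictly dominates S3 on the remaining columns (Alpha: -2>-6, Beta: 5>2, Gamma: -2>-9, Delta: 8>-5); eliminate S3.
Column Alpha is eliminated: Delta beats it against every remaining row (S1: 6>3, S2: 8>-9, S4: 9>3).
For the Row player, S4 strictly dominates S1 on the remaining columns (Beta: 5>2, Gamma: -2>-5, Delta: 8>-4); eliminate S1.
The Column player's strategy Beta is strictly dominated by Delta (S2: 8>-8, S4: 9>8) and is removed.
The Column player's strategy Gamma is strictly dominated by Delta (S2: 8>-3, S4: 9>-2) and is removed.
For the Row player, S4 strictly dominates S2 on the remaining columns (Delta: 8>-5); eliminate S2.
Among the remaining strategies, none is strictly dominated by another pure strategy of the same player, so the elimination stops.
Surviving strategies — the Row player: {S4}; the Column player: {Delta}.

Delta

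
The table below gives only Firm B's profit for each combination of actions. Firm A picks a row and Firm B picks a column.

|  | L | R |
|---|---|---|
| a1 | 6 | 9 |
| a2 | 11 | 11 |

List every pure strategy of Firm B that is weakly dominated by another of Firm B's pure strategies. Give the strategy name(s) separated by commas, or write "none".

L

L is weakly dominated by R (a1: 9>6, a2: 11=11).
Nothing dominates R: L at a1 (9>6).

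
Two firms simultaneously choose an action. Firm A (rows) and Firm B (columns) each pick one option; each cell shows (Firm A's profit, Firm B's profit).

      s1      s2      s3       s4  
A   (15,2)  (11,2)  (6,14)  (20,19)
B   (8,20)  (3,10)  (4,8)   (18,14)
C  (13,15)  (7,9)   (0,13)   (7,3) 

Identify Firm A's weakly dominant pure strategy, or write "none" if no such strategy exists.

A

A vs B: s1: 15>8, s2: 11>3, s3: 6>4, s4: 20>18.
A vs C: s1: 15>13, s2: 11>7, s3: 6>0, s4: 20>7.
A is at least as good as every other strategy against every opponent action, so it is weakly dominant.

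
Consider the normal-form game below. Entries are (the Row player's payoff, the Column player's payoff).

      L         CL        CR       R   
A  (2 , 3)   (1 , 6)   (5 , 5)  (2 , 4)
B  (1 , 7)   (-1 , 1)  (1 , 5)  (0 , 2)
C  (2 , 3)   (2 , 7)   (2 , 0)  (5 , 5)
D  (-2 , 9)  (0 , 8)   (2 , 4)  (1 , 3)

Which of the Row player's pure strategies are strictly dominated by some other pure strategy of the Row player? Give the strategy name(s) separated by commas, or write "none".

B, D

A: no other strategy beats it everywhere (B at L (2>1); C at L (2=2); D at L (2>-2)).
B: dominated, since A does at least as well everywhere (L: 2>1, CL: 1>-1, CR: 5>1, R: 2>0).
C is not dominated — it holds its own against A at L (2=2); B at L (2>1); D at L (2>-2).
A strictly dominates D — L: 2>-2, CL: 1>0, CR: 5>2, R: 2>1.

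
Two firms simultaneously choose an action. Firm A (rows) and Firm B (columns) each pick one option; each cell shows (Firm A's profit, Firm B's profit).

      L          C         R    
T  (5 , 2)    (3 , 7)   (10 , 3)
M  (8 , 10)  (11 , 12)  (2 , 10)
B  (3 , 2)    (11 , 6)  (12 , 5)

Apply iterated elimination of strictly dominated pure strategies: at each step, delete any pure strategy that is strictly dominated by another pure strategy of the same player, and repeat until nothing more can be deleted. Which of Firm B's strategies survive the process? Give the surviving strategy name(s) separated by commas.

For Firm B, C strictly dominates L on the remaining rows (T: 7>2, M: 12>10, B: 6>2); eliminate L.
Firm A's strategy T is strictly dominated by B (C: 11>3, R: 12>10) and is removed.
For Firm B, C strictly dominates R on the remaining rows (M: 12>10, B: 6>5); eliminate R.
Among the remaining strategies, none is strictly dominated by another pure strategy of the same player, so the elimination stops.
Surviving strategies — Firm A: {M, B}; Firm B: {C}.

C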